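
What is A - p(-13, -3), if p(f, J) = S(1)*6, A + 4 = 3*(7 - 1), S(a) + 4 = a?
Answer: 32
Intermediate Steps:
S(a) = -4 + a
A = 14 (A = -4 + 3*(7 - 1) = -4 + 3*6 = -4 + 18 = 14)
p(f, J) = -18 (p(f, J) = (-4 + 1)*6 = -3*6 = -18)
A - p(-13, -3) = 14 - 1*(-18) = 14 + 18 = 32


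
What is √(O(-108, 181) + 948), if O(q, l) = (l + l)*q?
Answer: 34*I*√33 ≈ 195.32*I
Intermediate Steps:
O(q, l) = 2*l*q (O(q, l) = (2*l)*q = 2*l*q)
√(O(-108, 181) + 948) = √(2*181*(-108) + 948) = √(-39096 + 948) = √(-38148) = 34*I*√33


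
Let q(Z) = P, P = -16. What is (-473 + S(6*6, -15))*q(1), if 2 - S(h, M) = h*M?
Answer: -1104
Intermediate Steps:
q(Z) = -16
S(h, M) = 2 - M*h (S(h, M) = 2 - h*M = 2 - M*h)
(-473 + S(6*6, -15))*q(1) = (-473 + (2 - 1*(-15)*6*6))*(-16) = (-473 + (2 - 1*(-15)*36))*(-16) = (-473 + (2 + 540))*(-16) = (-473 + 542)*(-16) = 69*(-16) = -1104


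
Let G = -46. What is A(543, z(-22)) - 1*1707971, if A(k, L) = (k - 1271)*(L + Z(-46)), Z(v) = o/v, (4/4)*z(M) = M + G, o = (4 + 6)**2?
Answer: -38108341/23 ≈ -1.6569e+6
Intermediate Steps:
o = 100 (o = 10**2 = 100)
z(M) = -46 + M (z(M) = M - 46 = -46 + M)
Z(v) = 100/v
A(k, L) = (-1271 + k)*(-50/23 + L) (A(k, L) = (k - 1271)*(L + 100/(-46)) = (-1271 + k)*(L + 100*(-1/46)) = (-1271 + k)*(L - 50/23) = (-1271 + k)*(-50/23 + L))
A(543, z(-22)) - 1*1707971 = (63550/23 - 1271*(-46 - 22) - 50/23*543 + (-46 - 22)*543) - 1*1707971 = (63550/23 - 1271*(-68) - 27150/23 - 68*543) - 1707971 = (63550/23 + 86428 - 27150/23 - 36924) - 1707971 = 1174992/23 - 1707971 = -38108341/23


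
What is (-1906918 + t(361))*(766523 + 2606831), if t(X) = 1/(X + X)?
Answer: -2322208114446215/361 ≈ -6.4327e+12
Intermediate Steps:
t(X) = 1/(2*X)
(-1906918 + t(361))*(766523 + 2606831) = (-1906918 + (½)/361)*(766523 + 2606831) = (-1906918 + (½)*(1/361))*3373354 = (-1906918 + 1/722)*3373354 = -1376794795/722*3373354 = -2322208114446215/361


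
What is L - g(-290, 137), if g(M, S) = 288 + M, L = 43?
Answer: 45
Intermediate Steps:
L - g(-290, 137) = 43 - (288 - 290) = 43 - 1*(-2) = 43 + 2 = 45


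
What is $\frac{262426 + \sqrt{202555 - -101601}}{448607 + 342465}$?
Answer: $\frac{131213}{395536} + \frac{\sqrt{76039}}{395536} \approx 0.33243$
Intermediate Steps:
$\frac{262426 + \sqrt{202555 - -101601}}{448607 + 342465} = \frac{262426 + \sqrt{202555 + 101601}}{791072} = \left(262426 + \sqrt{304156}\right) \frac{1}{791072} = \left(262426 + 2 \sqrt{76039}\right) \frac{1}{791072} = \frac{131213}{395536} + \frac{\sqrt{76039}}{395536}$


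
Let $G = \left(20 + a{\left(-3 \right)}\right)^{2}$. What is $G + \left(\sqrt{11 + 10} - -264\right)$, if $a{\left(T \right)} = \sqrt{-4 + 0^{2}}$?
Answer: $660 + \sqrt{21} + 80 i \approx 664.58 + 80.0 i$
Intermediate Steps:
$a{\left(T \right)} = 2 i$ ($a{\left(T \right)} = \sqrt{-4 + 0} = \sqrt{-4} = 2 i$)
$G = \left(20 + 2 i\right)^{2} \approx 396.0 + 80.0 i$
$G + \left(\sqrt{11 + 10} - -264\right) = \left(396 + 80 i\right) + \left(\sqrt{11 + 10} - -264\right) = \left(396 + 80 i\right) + \left(\sqrt{21} + 264\right) = \left(396 + 80 i\right) + \left(264 + \sqrt{21}\right) = 660 + \sqrt{21} + 80 i$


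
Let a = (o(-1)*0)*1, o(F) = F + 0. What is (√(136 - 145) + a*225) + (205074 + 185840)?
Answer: 390914 + 3*I ≈ 3.9091e+5 + 3.0*I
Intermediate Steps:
o(F) = F
a = 0 (a = -1*0*1 = 0*1 = 0)
(√(136 - 145) + a*225) + (205074 + 185840) = (√(136 - 145) + 0*225) + (205074 + 185840) = (√(-9) + 0) + 390914 = (3*I + 0) + 390914 = 3*I + 390914 = 390914 + 3*I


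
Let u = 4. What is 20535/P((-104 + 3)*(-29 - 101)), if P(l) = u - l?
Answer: -20535/13126 ≈ -1.5645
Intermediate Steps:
P(l) = 4 - l
20535/P((-104 + 3)*(-29 - 101)) = 20535/(4 - (-104 + 3)*(-29 - 101)) = 20535/(4 - (-101)*(-130)) = 20535/(4 - 1*13130) = 20535/(4 - 13130) = 20535/(-13126) = 20535*(-1/13126) = -20535/13126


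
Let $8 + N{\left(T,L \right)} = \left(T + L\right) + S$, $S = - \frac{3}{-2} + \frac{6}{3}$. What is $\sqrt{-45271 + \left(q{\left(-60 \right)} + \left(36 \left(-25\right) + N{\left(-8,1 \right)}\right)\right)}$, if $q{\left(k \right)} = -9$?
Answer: $\frac{i \sqrt{184766}}{2} \approx 214.92 i$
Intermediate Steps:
$S = \frac{7}{2}$ ($S = \left(-3\right) \left(- \frac{1}{2}\right) + 6 \cdot \frac{1}{3} = \frac{3}{2} + 2 = \frac{7}{2} \approx 3.5$)
$N{\left(T,L \right)} = - \frac{9}{2} + L + T$ ($N{\left(T,L \right)} = -8 + \left(\left(T + L\right) + \frac{7}{2}\right) = -8 + \left(\left(L + T\right) + \frac{7}{2}\right) = -8 + \left(\frac{7}{2} + L + T\right) = - \frac{9}{2} + L + T$)
$\sqrt{-45271 + \left(q{\left(-60 \right)} + \left(36 \left(-25\right) + N{\left(-8,1 \right)}\right)\right)} = \sqrt{-45271 + \left(-9 + \left(36 \left(-25\right) - \frac{23}{2}\right)\right)} = \sqrt{-45271 - \frac{1841}{2}} = \sqrt{- \frac{92383}{2}} = \frac{i \sqrt{184766}}{2}$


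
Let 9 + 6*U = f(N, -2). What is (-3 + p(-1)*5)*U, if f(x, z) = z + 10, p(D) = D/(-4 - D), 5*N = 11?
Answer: 2/9 ≈ 0.22222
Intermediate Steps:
N = 11/5 (N = (1/5)*11 = 11/5 ≈ 2.2000)
f(x, z) = 10 + z
U = -1/6 (U = -3/2 + (10 - 2)/6 = -3/2 + (1/6)*8 = -3/2 + 4/3 = -1/6 ≈ -0.16667)
(-3 + p(-1)*5)*U = (-3 - 1*(-1)/(4 - 1)*5)*(-1/6) = (-3 - 1*(-1)/3*5)*(-1/6) = (-3 - 1*(-1)*1/3*5)*(-1/6) = (-3 + (1/3)*5)*(-1/6) = (-3 + 5/3)*(-1/6) = -4/3*(-1/6) = 2/9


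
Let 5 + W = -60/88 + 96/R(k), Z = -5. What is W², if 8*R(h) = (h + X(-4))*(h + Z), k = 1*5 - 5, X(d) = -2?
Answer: 61199329/12100 ≈ 5057.8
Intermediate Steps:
k = 0 (k = 5 - 5 = 0)
R(h) = (-5 + h)*(-2 + h)/8 (R(h) = ((h - 2)*(h - 5))/8 = ((-2 + h)*(-5 + h))/8 = ((-5 + h)*(-2 + h))/8 = (-5 + h)*(-2 + h)/8)
W = 7823/110 (W = -5 + (-60/88 + 96/(5/4 - 7/8*0 + (⅛)*0²)) = -5 + (-60*1/88 + 96/(5/4 + 0 + (⅛)*0)) = -5 + (-15/22 + 96/(5/4 + 0 + 0)) = -5 + (-15/22 + 96/(5/4)) = -5 + (-15/22 + 96*(⅘)) = -5 + (-15/22 + 384/5) = -5 + 8373/110 = 7823/110 ≈ 71.118)
W² = (7823/110)² = 61199329/12100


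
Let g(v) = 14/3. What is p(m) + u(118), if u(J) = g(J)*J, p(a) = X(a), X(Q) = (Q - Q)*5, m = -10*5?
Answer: 1652/3 ≈ 550.67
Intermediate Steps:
m = -50
X(Q) = 0 (X(Q) = 0*5 = 0)
g(v) = 14/3 (g(v) = 14*(⅓) = 14/3)
p(a) = 0
u(J) = 14*J/3
p(m) + u(118) = 0 + (14/3)*118 = 0 + 1652/3 = 1652/3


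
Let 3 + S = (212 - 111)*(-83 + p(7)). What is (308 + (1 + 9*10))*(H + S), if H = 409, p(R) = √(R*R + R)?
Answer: -3182823 + 80598*√14 ≈ -2.8813e+6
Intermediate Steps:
p(R) = √(R + R²) (p(R) = √(R² + R) = √(R + R²))
S = -8386 + 202*√14 (S = -3 + (212 - 111)*(-83 + √(7*(1 + 7))) = -3 + 101*(-83 + √(7*8)) = -3 + 101*(-83 + √56) = -3 + 101*(-83 + 2*√14) = -3 + (-8383 + 202*√14) = -8386 + 202*√14 ≈ -7630.2)
(308 + (1 + 9*10))*(H + S) = (308 + (1 + 9*10))*(409 + (-8386 + 202*√14)) = (308 + (1 + 90))*(-7977 + 202*√14) = (308 + 91)*(-7977 + 202*√14) = 399*(-7977 + 202*√14) = -3182823 + 80598*√14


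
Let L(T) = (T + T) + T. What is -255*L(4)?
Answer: -3060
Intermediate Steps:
L(T) = 3*T (L(T) = 2*T + T = 3*T)
-255*L(4) = -765*4 = -255*12 = -3060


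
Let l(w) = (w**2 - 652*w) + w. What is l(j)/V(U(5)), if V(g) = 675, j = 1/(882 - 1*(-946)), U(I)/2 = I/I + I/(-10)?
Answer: -1190027/2255569200 ≈ -0.00052760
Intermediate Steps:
U(I) = 2 - I/5 (U(I) = 2*(I/I + I/(-10)) = 2*(1 + I*(-1/10)) = 2*(1 - I/10) = 2 - I/5)
j = 1/1828 (j = 1/(882 + 946) = 1/1828 ≈ 0.00054705)
l(w) = w**2 - 651*w
l(j)/V(U(5)) = ((-651 + 1/1828)/1828)/675 = ((1/1828)*(-1190027/1828))*(1/675) = -1190027/3341584*1/675 = -1190027/2255569200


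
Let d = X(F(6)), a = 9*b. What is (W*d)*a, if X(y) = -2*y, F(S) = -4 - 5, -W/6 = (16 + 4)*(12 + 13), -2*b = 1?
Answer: 243000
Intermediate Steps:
b = -½ (b = -½*1 = -½ ≈ -0.50000)
W = -3000 (W = -6*(16 + 4)*(12 + 13) = -120*25 = -6*500 = -3000)
a = -9/2 (a = 9*(-½) = -9/2 ≈ -4.5000)
F(S) = -9
d = 18 (d = -2*(-9) = 18)
(W*d)*a = -3000*18*(-9/2) = -54000*(-9/2) = 243000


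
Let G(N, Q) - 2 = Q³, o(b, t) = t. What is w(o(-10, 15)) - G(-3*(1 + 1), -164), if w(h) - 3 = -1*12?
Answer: 4410933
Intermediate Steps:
w(h) = -9 (w(h) = 3 - 1*12 = 3 - 12 = -9)
G(N, Q) = 2 + Q³
w(o(-10, 15)) - G(-3*(1 + 1), -164) = -9 - (2 + (-164)³) = -9 - (2 - 4410944) = -9 - 1*(-4410942) = -9 + 4410942 = 4410933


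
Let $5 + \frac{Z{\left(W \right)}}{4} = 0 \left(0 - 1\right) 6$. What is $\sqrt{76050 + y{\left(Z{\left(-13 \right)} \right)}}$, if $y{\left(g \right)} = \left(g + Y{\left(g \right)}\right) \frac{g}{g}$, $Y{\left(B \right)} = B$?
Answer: $\sqrt{76010} \approx 275.7$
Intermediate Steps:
$Z{\left(W \right)} = -20$ ($Z{\left(W \right)} = -20 + 4 \cdot 0 \left(0 - 1\right) 6 = -20 + 4 \cdot 0 \left(-1\right) 6 = -20 + 4 \cdot 0 \cdot 6 = -20 + 4 \cdot 0 = -20 + 0 = -20$)
$y{\left(g \right)} = 2 g$ ($y{\left(g \right)} = \left(g + g\right) \frac{g}{g} = 2 g 1 = 2 g$)
$\sqrt{76050 + y{\left(Z{\left(-13 \right)} \right)}} = \sqrt{76050 + 2 \left(-20\right)} = \sqrt{76050 - 40} = \sqrt{76010}$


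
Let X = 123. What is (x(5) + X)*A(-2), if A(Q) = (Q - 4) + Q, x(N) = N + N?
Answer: -1064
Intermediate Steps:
x(N) = 2*N
A(Q) = -4 + 2*Q (A(Q) = (-4 + Q) + Q = -4 + 2*Q)
(x(5) + X)*A(-2) = (2*5 + 123)*(-4 + 2*(-2)) = (10 + 123)*(-4 - 4) = 133*(-8) = -1064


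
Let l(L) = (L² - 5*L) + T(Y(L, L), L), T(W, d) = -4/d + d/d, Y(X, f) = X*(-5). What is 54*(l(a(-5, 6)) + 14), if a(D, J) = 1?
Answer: 378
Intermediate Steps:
Y(X, f) = -5*X
T(W, d) = 1 - 4/d (T(W, d) = -4/d + 1 = 1 - 4/d)
l(L) = L² - 5*L + (-4 + L)/L (l(L) = (L² - 5*L) + (-4 + L)/L = L² - 5*L + (-4 + L)/L)
54*(l(a(-5, 6)) + 14) = 54*((-4 + 1 + 1²*(-5 + 1))/1 + 14) = 54*(1*(-4 + 1 + 1*(-4)) + 14) = 54*(1*(-4 + 1 - 4) + 14) = 54*(1*(-7) + 14) = 54*(-7 + 14) = 54*7 = 378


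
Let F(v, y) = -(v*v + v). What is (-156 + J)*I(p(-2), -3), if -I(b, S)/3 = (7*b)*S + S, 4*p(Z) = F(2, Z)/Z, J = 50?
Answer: -11925/2 ≈ -5962.5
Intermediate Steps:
F(v, y) = -v - v² (F(v, y) = -(v² + v) = -(v + v²) = -v - v²)
p(Z) = -3/(2*Z) (p(Z) = ((-1*2*(1 + 2))/Z)/4 = ((-1*2*3)/Z)/4 = (-6/Z)/4 = -3/(2*Z))
I(b, S) = -3*S - 21*S*b (I(b, S) = -3*((7*b)*S + S) = -3*(7*S*b + S) = -3*(S + 7*S*b) = -3*S - 21*S*b)
(-156 + J)*I(p(-2), -3) = (-156 + 50)*(-3*(-3)*(1 + 7*(-3/2/(-2)))) = -(-318)*(-3)*(1 + 7*(-3/2*(-½))) = -(-318)*(-3)*(1 + 7*(¾)) = -(-318)*(-3)*(1 + 21/4) = -(-318)*(-3)*25/4 = -106*225/4 = -11925/2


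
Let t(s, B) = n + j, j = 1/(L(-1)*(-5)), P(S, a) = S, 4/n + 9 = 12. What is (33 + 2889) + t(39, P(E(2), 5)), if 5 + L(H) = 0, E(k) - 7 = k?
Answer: 219253/75 ≈ 2923.4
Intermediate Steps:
n = 4/3 (n = 4/(-9 + 12) = 4/3 ≈ 1.3333)
E(k) = 7 + k
L(H) = -5 (L(H) = -5 + 0 = -5)
j = 1/25 (j = 1/(-5*(-5)) = 1/25 ≈ 0.040000)
t(s, B) = 103/75 (t(s, B) = 4/3 + 1/25 = 103/75)
(33 + 2889) + t(39, P(E(2), 5)) = (33 + 2889) + 103/75 = 2922 + 103/75 = 219253/75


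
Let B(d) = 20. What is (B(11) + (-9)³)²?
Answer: 502681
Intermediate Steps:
(B(11) + (-9)³)² = (20 + (-9)³)² = (20 - 729)² = (-709)² = 502681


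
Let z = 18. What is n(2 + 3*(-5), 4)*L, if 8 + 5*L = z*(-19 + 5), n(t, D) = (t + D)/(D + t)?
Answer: -52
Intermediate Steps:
n(t, D) = 1 (n(t, D) = (D + t)/(D + t) = 1)
L = -52 (L = -8/5 + (18*(-19 + 5))/5 = -8/5 + (18*(-14))/5 = -8/5 + (1/5)*(-252) = -8/5 - 252/5 = -52)
n(2 + 3*(-5), 4)*L = 1*(-52) = -52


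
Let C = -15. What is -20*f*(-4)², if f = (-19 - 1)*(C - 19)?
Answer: -217600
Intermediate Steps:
f = 680 (f = (-19 - 1)*(-15 - 19) = -20*(-34) = 680)
-20*f*(-4)² = -20*680*(-4)² = -13600*16 = -217600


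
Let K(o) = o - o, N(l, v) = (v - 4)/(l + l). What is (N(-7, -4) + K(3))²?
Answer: 16/49 ≈ 0.32653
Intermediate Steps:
N(l, v) = (-4 + v)/(2*l) (N(l, v) = (-4 + v)/((2*l)) = (-4 + v)*(1/(2*l)) = (-4 + v)/(2*l))
K(o) = 0
(N(-7, -4) + K(3))² = ((½)*(-4 - 4)/(-7) + 0)² = ((½)*(-⅐)*(-8) + 0)² = (4/7 + 0)² = (4/7)² = 16/49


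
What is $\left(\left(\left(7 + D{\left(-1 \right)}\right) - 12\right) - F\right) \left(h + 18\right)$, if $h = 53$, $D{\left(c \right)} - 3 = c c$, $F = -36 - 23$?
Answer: $4118$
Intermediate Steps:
$F = -59$
$D{\left(c \right)} = 3 + c^{2}$ ($D{\left(c \right)} = 3 + c c = 3 + c^{2}$)
$\left(\left(\left(7 + D{\left(-1 \right)}\right) - 12\right) - F\right) \left(h + 18\right) = \left(\left(\left(7 + \left(3 + \left(-1\right)^{2}\right)\right) - 12\right) - -59\right) \left(53 + 18\right) = \left(\left(\left(7 + \left(3 + 1\right)\right) - 12\right) + 59\right) 71 = \left(\left(\left(7 + 4\right) - 12\right) + 59\right) 71 = \left(\left(11 - 12\right) + 59\right) 71 = \left(-1 + 59\right) 71 = 58 \cdot 71 = 4118$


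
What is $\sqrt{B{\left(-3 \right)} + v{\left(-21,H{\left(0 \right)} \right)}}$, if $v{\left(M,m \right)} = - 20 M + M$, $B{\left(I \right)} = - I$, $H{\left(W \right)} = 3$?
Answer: $\sqrt{402} \approx 20.05$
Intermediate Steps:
$v{\left(M,m \right)} = - 19 M$
$\sqrt{B{\left(-3 \right)} + v{\left(-21,H{\left(0 \right)} \right)}} = \sqrt{\left(-1\right) \left(-3\right) - -399} = \sqrt{3 + 399} = \sqrt{402}$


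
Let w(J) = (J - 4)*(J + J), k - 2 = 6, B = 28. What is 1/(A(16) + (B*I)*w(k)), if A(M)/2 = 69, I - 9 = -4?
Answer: 1/9098 ≈ 0.00010991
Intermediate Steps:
I = 5 (I = 9 - 4 = 5)
k = 8 (k = 2 + 6 = 8)
A(M) = 138 (A(M) = 2*69 = 138)
w(J) = 2*J*(-4 + J) (w(J) = (-4 + J)*(2*J) = 2*J*(-4 + J))
1/(A(16) + (B*I)*w(k)) = 1/(138 + (28*5)*(2*8*(-4 + 8))) = 1/(138 + 140*(2*8*4)) = 1/(138 + 140*64) = 1/(138 + 8960) = 1/9098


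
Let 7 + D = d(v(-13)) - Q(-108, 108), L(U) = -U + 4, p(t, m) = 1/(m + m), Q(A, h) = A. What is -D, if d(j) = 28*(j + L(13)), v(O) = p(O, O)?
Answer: 1977/13 ≈ 152.08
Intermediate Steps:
p(t, m) = 1/(2*m)
L(U) = 4 - U
v(O) = 1/(2*O)
d(j) = -252 + 28*j (d(j) = 28*(j + (4 - 1*13)) = 28*(j + (4 - 13)) = 28*(j - 9) = 28*(-9 + j) = -252 + 28*j)
D = -1977/13 (D = -7 + ((-252 + 28*((½)/(-13))) - 1*(-108)) = -7 + ((-252 + 28*((½)*(-1/13))) + 108) = -7 + ((-252 + 28*(-1/26)) + 108) = -7 + ((-252 - 14/13) + 108) = -7 + (-3290/13 + 108) = -7 - 1886/13 = -1977/13 ≈ -152.08)
-D = -1*(-1977/13) = 1977/13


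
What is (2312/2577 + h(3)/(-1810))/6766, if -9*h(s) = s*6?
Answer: 2094937/15779563710 ≈ 0.00013276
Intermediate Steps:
h(s) = -2*s/3 (h(s) = -s*6/9 = -2*s/3)
(2312/2577 + h(3)/(-1810))/6766 = (2312/2577 - ⅔*3/(-1810))/6766 = (2312*(1/2577) - 2*(-1/1810))*(1/6766) = (2312/2577 + 1/905)*(1/6766) = (2094937/2332185)*(1/6766) = 2094937/15779563710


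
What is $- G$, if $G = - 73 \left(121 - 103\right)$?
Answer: $1314$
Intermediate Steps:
$G = -1314$ ($G = \left(-73\right) 18 = -1314$)
$- G = \left(-1\right) \left(-1314\right) = 1314$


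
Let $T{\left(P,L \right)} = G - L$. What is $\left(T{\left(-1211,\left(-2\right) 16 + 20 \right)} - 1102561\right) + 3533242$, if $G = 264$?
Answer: $2430957$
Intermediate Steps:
$T{\left(P,L \right)} = 264 - L$
$\left(T{\left(-1211,\left(-2\right) 16 + 20 \right)} - 1102561\right) + 3533242 = \left(\left(264 - \left(\left(-2\right) 16 + 20\right)\right) - 1102561\right) + 3533242 = \left(\left(264 - \left(-32 + 20\right)\right) - 1102561\right) + 3533242 = \left(\left(264 - -12\right) - 1102561\right) + 3533242 = \left(\left(264 + 12\right) - 1102561\right) + 3533242 = \left(276 - 1102561\right) + 3533242 = -1102285 + 3533242 = 2430957$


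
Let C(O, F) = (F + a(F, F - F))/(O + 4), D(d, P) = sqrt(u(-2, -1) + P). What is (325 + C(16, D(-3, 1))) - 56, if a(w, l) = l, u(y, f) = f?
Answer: 269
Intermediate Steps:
D(d, P) = sqrt(-1 + P)
C(O, F) = F/(4 + O) (C(O, F) = (F + (F - F))/(O + 4) = (F + 0)/(4 + O) = F/(4 + O))
(325 + C(16, D(-3, 1))) - 56 = (325 + sqrt(-1 + 1)/(4 + 16)) - 56 = (325 + sqrt(0)/20) - 56 = (325 + 0*(1/20)) - 56 = (325 + 0) - 56 = 325 - 56 = 269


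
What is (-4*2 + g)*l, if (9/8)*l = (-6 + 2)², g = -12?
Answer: -2560/9 ≈ -284.44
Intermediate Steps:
l = 128/9 (l = 8*(-6 + 2)²/9 = (8/9)*(-4)² = (8/9)*16 = 128/9 ≈ 14.222)
(-4*2 + g)*l = (-4*2 - 12)*(128/9) = (-8 - 12)*(128/9) = -20*128/9 = -2560/9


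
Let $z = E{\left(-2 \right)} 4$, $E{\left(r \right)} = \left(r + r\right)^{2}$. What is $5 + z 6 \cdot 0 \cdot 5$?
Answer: $5$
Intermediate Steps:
$E{\left(r \right)} = 4 r^{2}$ ($E{\left(r \right)} = \left(2 r\right)^{2} = 4 r^{2}$)
$z = 64$ ($z = 4 \left(-2\right)^{2} \cdot 4 = 4 \cdot 4 \cdot 4 = 16 \cdot 4 = 64$)
$5 + z 6 \cdot 0 \cdot 5 = 5 + 64 \cdot 6 \cdot 0 \cdot 5 = 5 + 64 \cdot 0 \cdot 5 = 5 + 64 \cdot 0 = 5 + 0 = 5$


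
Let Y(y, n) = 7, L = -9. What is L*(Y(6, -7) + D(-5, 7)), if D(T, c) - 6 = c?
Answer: -180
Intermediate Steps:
D(T, c) = 6 + c
L*(Y(6, -7) + D(-5, 7)) = -9*(7 + (6 + 7)) = -9*(7 + 13) = -9*20 = -180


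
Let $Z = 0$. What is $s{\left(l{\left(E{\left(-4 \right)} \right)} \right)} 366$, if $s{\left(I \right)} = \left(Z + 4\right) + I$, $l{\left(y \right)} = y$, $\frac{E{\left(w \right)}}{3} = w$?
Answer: $-2928$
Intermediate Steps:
$E{\left(w \right)} = 3 w$
$s{\left(I \right)} = 4 + I$ ($s{\left(I \right)} = \left(0 + 4\right) + I = 4 + I$)
$s{\left(l{\left(E{\left(-4 \right)} \right)} \right)} 366 = \left(4 + 3 \left(-4\right)\right) 366 = \left(4 - 12\right) 366 = \left(-8\right) 366 = -2928$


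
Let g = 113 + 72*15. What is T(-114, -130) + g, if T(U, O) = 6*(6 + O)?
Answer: 449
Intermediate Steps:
T(U, O) = 36 + 6*O
g = 1193 (g = 113 + 1080 = 1193)
T(-114, -130) + g = (36 + 6*(-130)) + 1193 = (36 - 780) + 1193 = -744 + 1193 = 449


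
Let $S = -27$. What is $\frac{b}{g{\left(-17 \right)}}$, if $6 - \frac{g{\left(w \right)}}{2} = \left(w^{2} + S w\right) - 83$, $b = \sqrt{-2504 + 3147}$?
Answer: $- \frac{\sqrt{643}}{1318} \approx -0.019239$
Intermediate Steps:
$b = \sqrt{643} \approx 25.357$
$g{\left(w \right)} = 178 - 2 w^{2} + 54 w$ ($g{\left(w \right)} = 12 - 2 \left(\left(w^{2} - 27 w\right) - 83\right) = 12 - 2 \left(-83 + w^{2} - 27 w\right) = 12 + \left(166 - 2 w^{2} + 54 w\right) = 178 - 2 w^{2} + 54 w$)
$\frac{b}{g{\left(-17 \right)}} = \frac{\sqrt{643}}{178 - 2 \left(-17\right)^{2} + 54 \left(-17\right)} = \frac{\sqrt{643}}{178 - 578 - 918} = \frac{\sqrt{643}}{-1318} = \sqrt{643} \left(- \frac{1}{1318}\right) = - \frac{\sqrt{643}}{1318}$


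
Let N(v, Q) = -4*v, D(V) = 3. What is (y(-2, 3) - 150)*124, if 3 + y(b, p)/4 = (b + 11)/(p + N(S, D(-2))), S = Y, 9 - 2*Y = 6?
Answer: -21576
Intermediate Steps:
Y = 3/2 (Y = 9/2 - 1/2*6 = 9/2 - 3 = 3/2 ≈ 1.5000)
S = 3/2 ≈ 1.5000
y(b, p) = -12 + 4*(11 + b)/(-6 + p) (y(b, p) = -12 + 4*((b + 11)/(p - 4*3/2)) = -12 + 4*((11 + b)/(p - 6)) = -12 + 4*((11 + b)/(-6 + p)) = -12 + 4*(11 + b)/(-6 + p))
(y(-2, 3) - 150)*124 = (4*(29 - 2 - 3*3)/(-6 + 3) - 150)*124 = (4*(29 - 2 - 9)/(-3) - 150)*124 = (4*(-1/3)*18 - 150)*124 = (-24 - 150)*124 = -174*124 = -21576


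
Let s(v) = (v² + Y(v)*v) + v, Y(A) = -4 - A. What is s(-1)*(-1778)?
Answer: -5334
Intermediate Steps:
s(v) = v + v² + v*(-4 - v) (s(v) = (v² + (-4 - v)*v) + v = (v² + v*(-4 - v)) + v = v + v² + v*(-4 - v))
s(-1)*(-1778) = -3*(-1)*(-1778) = 3*(-1778) = -5334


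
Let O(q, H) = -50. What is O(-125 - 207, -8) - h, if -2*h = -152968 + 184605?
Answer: 31537/2 ≈ 15769.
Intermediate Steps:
h = -31637/2 (h = -(-152968 + 184605)/2 = -½*31637 = -31637/2 ≈ -15819.)
O(-125 - 207, -8) - h = -50 - 1*(-31637/2) = -50 + 31637/2 = 31537/2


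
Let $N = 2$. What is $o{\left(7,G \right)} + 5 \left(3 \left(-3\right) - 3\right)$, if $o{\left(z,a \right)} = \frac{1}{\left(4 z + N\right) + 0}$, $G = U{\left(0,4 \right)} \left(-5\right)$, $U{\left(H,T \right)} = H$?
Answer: $- \frac{1799}{30} \approx -59.967$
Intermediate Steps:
$G = 0$ ($G = 0 \left(-5\right) = 0$)
$o{\left(z,a \right)} = \frac{1}{2 + 4 z}$ ($o{\left(z,a \right)} = \frac{1}{\left(4 z + 2\right) + 0} = \frac{1}{\left(2 + 4 z\right) + 0} = \frac{1}{2 + 4 z}$)
$o{\left(7,G \right)} + 5 \left(3 \left(-3\right) - 3\right) = \frac{1}{2 \left(1 + 2 \cdot 7\right)} + 5 \left(3 \left(-3\right) - 3\right) = \frac{1}{2 \left(1 + 14\right)} + 5 \left(-9 - 3\right) = \frac{1}{2 \cdot 15} + 5 \left(-12\right) = \frac{1}{2} \cdot \frac{1}{15} - 60 = \frac{1}{30} - 60 = - \frac{1799}{30}$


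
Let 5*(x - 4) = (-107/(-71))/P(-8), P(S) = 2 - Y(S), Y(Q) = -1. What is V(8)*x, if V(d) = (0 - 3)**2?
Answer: 13101/355 ≈ 36.904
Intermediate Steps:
V(d) = 9 (V(d) = (-3)**2 = 9)
P(S) = 3 (P(S) = 2 - 1*(-1) = 2 + 1 = 3)
x = 4367/1065 (x = 4 + (-107/(-71)/3)/5 = 4 + (-107*(-1/71)*(1/3))/5 = 4 + ((107/71)*(1/3))/5 = 4 + (1/5)*(107/213) = 4 + 107/1065 = 4367/1065 ≈ 4.1005)
V(8)*x = 9*(4367/1065) = 13101/355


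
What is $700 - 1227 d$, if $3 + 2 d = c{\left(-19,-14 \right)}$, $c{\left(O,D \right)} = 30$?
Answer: $- \frac{31729}{2} \approx -15865.0$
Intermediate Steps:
$d = \frac{27}{2}$ ($d = - \frac{3}{2} + \frac{1}{2} \cdot 30 = - \frac{3}{2} + 15 = \frac{27}{2} \approx 13.5$)
$700 - 1227 d = 700 - \frac{33129}{2} = - \frac{31729}{2}$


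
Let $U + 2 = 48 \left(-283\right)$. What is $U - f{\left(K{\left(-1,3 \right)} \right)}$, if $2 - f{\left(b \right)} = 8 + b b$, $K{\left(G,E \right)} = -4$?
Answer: $-13564$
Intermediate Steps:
$U = -13586$ ($U = -2 + 48 \left(-283\right) = -2 - 13584 = -13586$)
$f{\left(b \right)} = -6 - b^{2}$ ($f{\left(b \right)} = 2 - \left(8 + b b\right) = 2 - \left(8 + b^{2}\right) = -6 - b^{2}$)
$U - f{\left(K{\left(-1,3 \right)} \right)} = -13586 - \left(-6 - \left(-4\right)^{2}\right) = -13586 - \left(-6 - 16\right) = -13586 - -22 = -13586 + 22 = -13564$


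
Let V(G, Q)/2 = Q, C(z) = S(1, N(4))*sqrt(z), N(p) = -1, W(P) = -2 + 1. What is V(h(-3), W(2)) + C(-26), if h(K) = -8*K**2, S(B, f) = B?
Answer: -2 + I*sqrt(26) ≈ -2.0 + 5.099*I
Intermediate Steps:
W(P) = -1
C(z) = sqrt(z) (C(z) = 1*sqrt(z) = sqrt(z))
V(G, Q) = 2*Q
V(h(-3), W(2)) + C(-26) = 2*(-1) + sqrt(-26) = -2 + I*sqrt(26)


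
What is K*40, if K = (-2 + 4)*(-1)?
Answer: -80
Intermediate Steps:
K = -2 (K = 2*(-1) = -2)
K*40 = -2*40 = -80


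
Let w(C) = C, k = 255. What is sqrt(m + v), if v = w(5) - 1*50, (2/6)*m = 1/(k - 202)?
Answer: I*sqrt(126246)/53 ≈ 6.704*I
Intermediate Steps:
m = 3/53 (m = 3/(255 - 202) = 3/53 ≈ 0.056604)
v = -45 (v = 5 - 1*50 = 5 - 50 = -45)
sqrt(m + v) = sqrt(3/53 - 45) = sqrt(-2382/53) = I*sqrt(126246)/53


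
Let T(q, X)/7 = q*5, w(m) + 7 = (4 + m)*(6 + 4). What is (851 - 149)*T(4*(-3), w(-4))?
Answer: -294840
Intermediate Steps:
w(m) = 33 + 10*m (w(m) = -7 + (4 + m)*(6 + 4) = -7 + (4 + m)*10 = -7 + (40 + 10*m) = 33 + 10*m)
T(q, X) = 35*q (T(q, X) = 7*(q*5) = 7*(5*q) = 35*q)
(851 - 149)*T(4*(-3), w(-4)) = (851 - 149)*(35*(4*(-3))) = 702*(35*(-12)) = 702*(-420) = -294840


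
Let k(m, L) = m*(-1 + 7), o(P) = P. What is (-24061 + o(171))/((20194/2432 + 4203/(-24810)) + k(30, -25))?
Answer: -120122742400/945968087 ≈ -126.98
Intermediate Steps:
k(m, L) = 6*m (k(m, L) = m*6 = 6*m)
(-24061 + o(171))/((20194/2432 + 4203/(-24810)) + k(30, -25)) = (-24061 + 171)/((20194/2432 + 4203/(-24810)) + 6*30) = -23890/((20194*(1/2432) + 4203*(-1/24810)) + 180) = -23890/((10097/1216 - 1401/8270) + 180) = -23890/(40899287/5028160 + 180) = -23890/945968087/5028160 = -23890*5028160/945968087 = -120122742400/945968087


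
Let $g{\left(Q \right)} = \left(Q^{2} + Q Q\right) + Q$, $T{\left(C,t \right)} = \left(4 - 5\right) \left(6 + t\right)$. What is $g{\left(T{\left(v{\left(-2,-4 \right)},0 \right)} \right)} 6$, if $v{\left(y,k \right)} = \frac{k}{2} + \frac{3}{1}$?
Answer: $396$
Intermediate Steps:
$v{\left(y,k \right)} = 3 + \frac{k}{2}$ ($v{\left(y,k \right)} = k \frac{1}{2} + 3 \cdot 1 = \frac{k}{2} + 3 = 3 + \frac{k}{2}$)
$T{\left(C,t \right)} = -6 - t$ ($T{\left(C,t \right)} = - (6 + t) = -6 - t$)
$g{\left(Q \right)} = Q + 2 Q^{2}$ ($g{\left(Q \right)} = \left(Q^{2} + Q^{2}\right) + Q = 2 Q^{2} + Q = Q + 2 Q^{2}$)
$g{\left(T{\left(v{\left(-2,-4 \right)},0 \right)} \right)} 6 = \left(-6 - 0\right) \left(1 + 2 \left(-6 - 0\right)\right) 6 = \left(-6 + 0\right) \left(1 + 2 \left(-6 + 0\right)\right) 6 = - 6 \left(1 + 2 \left(-6\right)\right) 6 = - 6 \left(1 - 12\right) 6 = \left(-6\right) \left(-11\right) 6 = 66 \cdot 6 = 396$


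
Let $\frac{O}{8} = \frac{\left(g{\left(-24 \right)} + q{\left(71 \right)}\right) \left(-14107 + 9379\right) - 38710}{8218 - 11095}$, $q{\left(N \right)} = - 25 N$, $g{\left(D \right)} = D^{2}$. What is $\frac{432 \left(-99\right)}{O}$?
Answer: $\frac{7690221}{2815081} \approx 2.7318$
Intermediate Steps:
$O = - \frac{45041296}{2877}$ ($O = 8 \frac{\left(\left(-24\right)^{2} - 1775\right) \left(-14107 + 9379\right) - 38710}{8218 - 11095} = 8 \frac{\left(576 - 1775\right) \left(-4728\right) - 38710}{-2877} = 8 \left(\left(-1199\right) \left(-4728\right) - 38710\right) \left(- \frac{1}{2877}\right) = 8 \left(5668872 - 38710\right) \left(- \frac{1}{2877}\right) = 8 \cdot 5630162 \left(- \frac{1}{2877}\right) = 8 \left(- \frac{5630162}{2877}\right) = - \frac{45041296}{2877} \approx -15656.0$)
$\frac{432 \left(-99\right)}{O} = \frac{432 \left(-99\right)}{- \frac{45041296}{2877}} = \left(-42768\right) \left(- \frac{2877}{45041296}\right) = \frac{7690221}{2815081}$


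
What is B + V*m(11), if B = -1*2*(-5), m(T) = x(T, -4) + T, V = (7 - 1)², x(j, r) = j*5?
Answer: 2386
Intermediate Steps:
x(j, r) = 5*j
V = 36 (V = 6² = 36)
m(T) = 6*T (m(T) = 5*T + T = 6*T)
B = 10 (B = -2*(-5) = 10)
B + V*m(11) = 10 + 36*(6*11) = 10 + 36*66 = 10 + 2376 = 2386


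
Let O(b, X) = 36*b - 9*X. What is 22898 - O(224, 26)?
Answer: 15068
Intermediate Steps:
O(b, X) = -9*X + 36*b
22898 - O(224, 26) = 22898 - (-9*26 + 36*224) = 22898 - (-234 + 8064) = 22898 - 1*7830 = 22898 - 7830 = 15068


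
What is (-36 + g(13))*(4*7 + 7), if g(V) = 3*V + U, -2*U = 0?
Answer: 105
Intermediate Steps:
U = 0 (U = -½*0 = 0)
g(V) = 3*V (g(V) = 3*V + 0 = 3*V)
(-36 + g(13))*(4*7 + 7) = (-36 + 3*13)*(4*7 + 7) = (-36 + 39)*(28 + 7) = 3*35 = 105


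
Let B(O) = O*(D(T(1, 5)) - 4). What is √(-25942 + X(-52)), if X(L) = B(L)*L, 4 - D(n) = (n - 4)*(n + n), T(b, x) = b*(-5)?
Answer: I*√269302 ≈ 518.94*I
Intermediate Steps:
T(b, x) = -5*b
D(n) = 4 - 2*n*(-4 + n) (D(n) = 4 - (n - 4)*(n + n) = 4 - (-4 + n)*2*n = 4 - 2*n*(-4 + n))
B(O) = -90*O (B(O) = O*((4 - 2*(-5*1)² + 8*(-5*1)) - 4) = O*((4 - 2*(-5)² + 8*(-5)) - 4) = O*((4 - 2*25 - 40) - 4) = O*((4 - 50 - 40) - 4) = O*(-86 - 4) = O*(-90) = -90*O)
X(L) = -90*L² (X(L) = (-90*L)*L = -90*L²)
√(-25942 + X(-52)) = √(-25942 - 90*(-52)²) = √(-25942 - 90*2704) = √(-25942 - 243360) = √(-269302) = I*√269302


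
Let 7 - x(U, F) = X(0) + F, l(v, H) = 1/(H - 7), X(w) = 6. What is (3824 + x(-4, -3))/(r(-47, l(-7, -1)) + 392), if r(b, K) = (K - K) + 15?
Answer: 348/37 ≈ 9.4054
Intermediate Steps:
l(v, H) = 1/(-7 + H)
r(b, K) = 15 (r(b, K) = 0 + 15 = 15)
x(U, F) = 1 - F (x(U, F) = 7 - (6 + F) = 7 + (-6 - F) = 1 - F)
(3824 + x(-4, -3))/(r(-47, l(-7, -1)) + 392) = (3824 + (1 - 1*(-3)))/(15 + 392) = (3824 + (1 + 3))/407 = (3824 + 4)*(1/407) = 3828*(1/407) = 348/37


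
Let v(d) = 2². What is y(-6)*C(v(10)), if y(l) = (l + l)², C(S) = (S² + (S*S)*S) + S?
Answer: 12096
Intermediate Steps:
v(d) = 4
C(S) = S + S² + S³ (C(S) = (S² + S²*S) + S = (S² + S³) + S = S + S² + S³)
y(l) = 4*l² (y(l) = (2*l)² = 4*l²)
y(-6)*C(v(10)) = (4*(-6)²)*(4*(1 + 4 + 4²)) = (4*36)*(4*(1 + 4 + 16)) = 144*(4*21) = 144*84 = 12096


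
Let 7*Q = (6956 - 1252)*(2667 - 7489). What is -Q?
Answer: 27504688/7 ≈ 3.9292e+6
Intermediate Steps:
Q = -27504688/7 (Q = ((6956 - 1252)*(2667 - 7489))/7 = (5704*(-4822))/7 = (⅐)*(-27504688) = -27504688/7 ≈ -3.9292e+6)
-Q = -1*(-27504688/7) = 27504688/7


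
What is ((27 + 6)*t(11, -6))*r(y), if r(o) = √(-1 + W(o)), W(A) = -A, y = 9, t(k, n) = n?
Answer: -198*I*√10 ≈ -626.13*I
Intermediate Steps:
r(o) = √(-1 - o)
((27 + 6)*t(11, -6))*r(y) = ((27 + 6)*(-6))*√(-1 - 1*9) = (33*(-6))*√(-1 - 9) = -198*I*√10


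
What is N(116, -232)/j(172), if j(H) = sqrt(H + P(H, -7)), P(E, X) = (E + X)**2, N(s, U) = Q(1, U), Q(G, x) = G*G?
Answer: sqrt(27397)/27397 ≈ 0.0060415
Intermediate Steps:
Q(G, x) = G**2
N(s, U) = 1 (N(s, U) = 1**2 = 1)
j(H) = sqrt(H + (-7 + H)**2) (j(H) = sqrt(H + (H - 7)**2) = sqrt(H + (-7 + H)**2))
N(116, -232)/j(172) = 1/sqrt(172 + (-7 + 172)**2) = 1/sqrt(172 + 165**2) = 1/sqrt(172 + 27225) = 1/sqrt(27397) = 1*(sqrt(27397)/27397) = sqrt(27397)/27397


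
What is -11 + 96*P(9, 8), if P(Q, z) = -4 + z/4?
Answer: -203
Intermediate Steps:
P(Q, z) = -4 + z/4 (P(Q, z) = -4 + z*(¼) = -4 + z/4)
-11 + 96*P(9, 8) = -11 + 96*(-4 + (¼)*8) = -11 + 96*(-4 + 2) = -11 + 96*(-2) = -11 - 192 = -203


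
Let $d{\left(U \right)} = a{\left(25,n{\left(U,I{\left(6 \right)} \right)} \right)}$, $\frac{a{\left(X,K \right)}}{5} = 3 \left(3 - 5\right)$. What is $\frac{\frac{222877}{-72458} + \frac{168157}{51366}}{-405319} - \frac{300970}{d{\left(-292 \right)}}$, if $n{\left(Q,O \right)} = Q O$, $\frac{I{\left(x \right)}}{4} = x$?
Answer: $\frac{1261187796543536762}{125712309858611} \approx 10032.0$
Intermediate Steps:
$I{\left(x \right)} = 4 x$
$n{\left(Q,O \right)} = O Q$
$a{\left(X,K \right)} = -30$ ($a{\left(X,K \right)} = 5 \cdot 3 \left(3 - 5\right) = 5 \cdot 3 \left(-2\right) = 5 \left(-6\right) = -30$)
$d{\left(U \right)} = -30$
$\frac{\frac{222877}{-72458} + \frac{168157}{51366}}{-405319} - \frac{300970}{d{\left(-292 \right)}} = \frac{\frac{222877}{-72458} + \frac{168157}{51366}}{-405319} - \frac{300970}{-30} = \left(222877 \left(- \frac{1}{72458}\right) + 168157 \cdot \frac{1}{51366}\right) \left(- \frac{1}{405319}\right) - - \frac{30097}{3} = \left(- \frac{222877}{72458} + \frac{168157}{51366}\right) \left(- \frac{1}{405319}\right) + \frac{30097}{3} = \frac{184004981}{930469407} \left(- \frac{1}{405319}\right) + \frac{30097}{3} = - \frac{184004981}{377136929575833} + \frac{30097}{3} = \frac{1261187796543536762}{125712309858611}$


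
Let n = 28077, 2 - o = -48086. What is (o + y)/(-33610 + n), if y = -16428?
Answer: -31660/5533 ≈ -5.7220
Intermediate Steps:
o = 48088 (o = 2 - 1*(-48086) = 2 + 48086 = 48088)
(o + y)/(-33610 + n) = (48088 - 16428)/(-33610 + 28077) = 31660/(-5533) = 31660*(-1/5533) = -31660/5533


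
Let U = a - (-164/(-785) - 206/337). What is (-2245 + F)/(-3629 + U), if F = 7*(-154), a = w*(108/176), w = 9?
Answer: 38679653540/42172519537 ≈ 0.91718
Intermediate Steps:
a = 243/44 (a = 9*(108/176) = 9*(108*(1/176)) = 9*(27/44) = 243/44 ≈ 5.5227)
U = 68967883/11639980 (U = 243/44 - (-164/(-785) - 206/337) = 243/44 - (-164*(-1/785) - 206*1/337) = 243/44 - (164/785 - 206/337) = 243/44 - 1*(-106442/264545) = 243/44 + 106442/264545 = 68967883/11639980 ≈ 5.9251)
F = -1078
(-2245 + F)/(-3629 + U) = (-2245 - 1078)/(-3629 + 68967883/11639980) = -3323/(-42172519537/11639980) = -3323*(-11639980/42172519537) = 38679653540/42172519537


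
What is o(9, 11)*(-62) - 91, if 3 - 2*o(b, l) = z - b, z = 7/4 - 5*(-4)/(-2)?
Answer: -2875/4 ≈ -718.75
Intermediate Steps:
z = -33/4 (z = 7*(¼) + 20*(-½) = 7/4 - 10 = -33/4 ≈ -8.2500)
o(b, l) = 45/8 + b/2 (o(b, l) = 3/2 - (-33/4 - b)/2 = 3/2 + (33/8 + b/2) = 45/8 + b/2)
o(9, 11)*(-62) - 91 = (45/8 + (½)*9)*(-62) - 91 = (45/8 + 9/2)*(-62) - 91 = (81/8)*(-62) - 91 = -2511/4 - 91 = -2875/4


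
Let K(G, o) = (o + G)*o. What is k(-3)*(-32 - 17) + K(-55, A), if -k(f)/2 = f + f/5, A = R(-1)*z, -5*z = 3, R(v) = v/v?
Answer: -7986/25 ≈ -319.44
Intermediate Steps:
R(v) = 1
z = -⅗ (z = -⅕*3 = -⅗ ≈ -0.60000)
A = -⅗ (A = 1*(-⅗) = -⅗ ≈ -0.60000)
k(f) = -12*f/5 (k(f) = -2*(f + f/5) = -12*f/5)
K(G, o) = o*(G + o) (K(G, o) = (G + o)*o = o*(G + o))
k(-3)*(-32 - 17) + K(-55, A) = (-12/5*(-3))*(-32 - 17) - 3*(-55 - ⅗)/5 = (36/5)*(-49) - ⅗*(-278/5) = -1764/5 + 834/25 = -7986/25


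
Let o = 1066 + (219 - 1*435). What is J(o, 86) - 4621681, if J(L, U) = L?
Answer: -4620831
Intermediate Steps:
o = 850 (o = 1066 + (219 - 435) = 1066 - 216 = 850)
J(o, 86) - 4621681 = 850 - 4621681 = -4620831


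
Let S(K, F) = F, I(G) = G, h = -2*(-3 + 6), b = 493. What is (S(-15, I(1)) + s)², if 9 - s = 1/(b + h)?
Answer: 23707161/237169 ≈ 99.959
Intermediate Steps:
h = -6 (h = -2*3 = -6)
s = 4382/487 (s = 9 - 1/(493 - 6) = 9 - 1/487 = 4382/487 ≈ 8.9979)
(S(-15, I(1)) + s)² = (1 + 4382/487)² = (4869/487)² = 23707161/237169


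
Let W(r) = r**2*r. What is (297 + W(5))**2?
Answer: 178084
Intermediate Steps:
W(r) = r**3
(297 + W(5))**2 = (297 + 5**3)**2 = (297 + 125)**2 = 422**2 = 178084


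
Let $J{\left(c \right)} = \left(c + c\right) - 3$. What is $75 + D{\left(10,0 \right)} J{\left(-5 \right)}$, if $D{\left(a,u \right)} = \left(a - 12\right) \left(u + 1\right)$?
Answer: $101$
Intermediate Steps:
$J{\left(c \right)} = -3 + 2 c$ ($J{\left(c \right)} = 2 c - 3 = -3 + 2 c$)
$D{\left(a,u \right)} = \left(1 + u\right) \left(-12 + a\right)$ ($D{\left(a,u \right)} = \left(-12 + a\right) \left(1 + u\right) = \left(1 + u\right) \left(-12 + a\right)$)
$75 + D{\left(10,0 \right)} J{\left(-5 \right)} = 75 + \left(-12 + 10 - 0 + 10 \cdot 0\right) \left(-3 + 2 \left(-5\right)\right) = 75 + \left(-12 + 10 + 0 + 0\right) \left(-3 - 10\right) = 75 - -26 = 75 + 26 = 101$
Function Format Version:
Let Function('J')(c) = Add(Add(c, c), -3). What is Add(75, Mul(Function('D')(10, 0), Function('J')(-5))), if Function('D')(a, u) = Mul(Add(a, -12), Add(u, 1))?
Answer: 101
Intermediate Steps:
Function('J')(c) = Add(-3, Mul(2, c)) (Function('J')(c) = Add(Mul(2, c), -3) = Add(-3, Mul(2, c)))
Function('D')(a, u) = Mul(Add(1, u), Add(-12, a)) (Function('D')(a, u) = Mul(Add(-12, a), Add(1, u)) = Mul(Add(1, u), Add(-12, a)))
Add(75, Mul(Function('D')(10, 0), Function('J')(-5))) = Add(75, Mul(Add(-12, 10, Mul(-12, 0), Mul(10, 0)), Add(-3, Mul(2, -5)))) = Add(75, Mul(Add(-12, 10, 0, 0), Add(-3, -10))) = Add(75, Mul(-2, -13)) = Add(75, 26) = 101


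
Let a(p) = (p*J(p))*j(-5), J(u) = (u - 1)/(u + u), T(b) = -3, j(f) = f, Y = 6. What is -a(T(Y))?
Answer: -10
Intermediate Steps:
J(u) = (-1 + u)/(2*u) (J(u) = (-1 + u)/((2*u)) = (-1 + u)*(1/(2*u)) = (-1 + u)/(2*u))
a(p) = 5/2 - 5*p/2 (a(p) = (p*((-1 + p)/(2*p)))*(-5) = (-1/2 + p/2)*(-5) = 5/2 - 5*p/2)
-a(T(Y)) = -(5/2 - 5/2*(-3)) = -(5/2 + 15/2) = -1*10 = -10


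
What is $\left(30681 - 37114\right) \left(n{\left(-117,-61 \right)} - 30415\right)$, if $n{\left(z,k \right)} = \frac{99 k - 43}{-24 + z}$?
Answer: $\frac{27548891489}{141} \approx 1.9538 \cdot 10^{8}$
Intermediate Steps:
$n{\left(z,k \right)} = \frac{-43 + 99 k}{-24 + z}$
$\left(30681 - 37114\right) \left(n{\left(-117,-61 \right)} - 30415\right) = \left(30681 - 37114\right) \left(\frac{-43 + 99 \left(-61\right)}{-24 - 117} - 30415\right) = - 6433 \left(\frac{-43 - 6039}{-141} - 30415\right) = - 6433 \left(\left(- \frac{1}{141}\right) \left(-6082\right) - 30415\right) = - 6433 \left(\frac{6082}{141} - 30415\right) = \left(-6433\right) \left(- \frac{4282433}{141}\right) = \frac{27548891489}{141}$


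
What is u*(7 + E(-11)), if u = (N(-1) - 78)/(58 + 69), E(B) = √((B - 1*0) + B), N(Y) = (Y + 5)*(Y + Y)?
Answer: -602/127 - 86*I*√22/127 ≈ -4.7402 - 3.1762*I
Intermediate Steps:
N(Y) = 2*Y*(5 + Y) (N(Y) = (5 + Y)*(2*Y) = 2*Y*(5 + Y))
E(B) = √2*√B (E(B) = √((B + 0) + B) = √(B + B) = √(2*B) = √2*√B)
u = -86/127 (u = (2*(-1)*(5 - 1) - 78)/(58 + 69) = (2*(-1)*4 - 78)/127 = (-8 - 78)*(1/127) = -86*1/127 = -86/127 ≈ -0.67717)
u*(7 + E(-11)) = -86*(7 + √2*√(-11))/127 = -86*(7 + √2*(I*√11))/127 = -86*(7 + I*√22)/127 = -602/127 - 86*I*√22/127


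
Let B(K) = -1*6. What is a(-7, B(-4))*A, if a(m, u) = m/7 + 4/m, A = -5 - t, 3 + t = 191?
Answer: 2123/7 ≈ 303.29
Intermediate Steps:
t = 188 (t = -3 + 191 = 188)
B(K) = -6
A = -193 (A = -5 - 1*188 = -5 - 188 = -193)
a(m, u) = 4/m + m/7 (a(m, u) = m*(1/7) + 4/m = m/7 + 4/m = 4/m + m/7)
a(-7, B(-4))*A = (4/(-7) + (1/7)*(-7))*(-193) = (4*(-1/7) - 1)*(-193) = (-4/7 - 1)*(-193) = -11/7*(-193) = 2123/7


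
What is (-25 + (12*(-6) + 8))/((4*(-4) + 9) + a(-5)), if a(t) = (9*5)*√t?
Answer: 623/10174 + 4005*I*√5/10174 ≈ 0.061235 + 0.88023*I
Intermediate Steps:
a(t) = 45*√t
(-25 + (12*(-6) + 8))/((4*(-4) + 9) + a(-5)) = (-25 + (12*(-6) + 8))/((4*(-4) + 9) + 45*√(-5)) = (-25 + (-72 + 8))/((-16 + 9) + 45*(I*√5)) = (-25 - 64)/(-7 + 45*I*√5) = -89/(-7 + 45*I*√5)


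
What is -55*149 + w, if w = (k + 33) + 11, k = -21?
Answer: -8172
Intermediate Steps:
w = 23 (w = (-21 + 33) + 11 = 12 + 11 = 23)
-55*149 + w = -55*149 + 23 = -8195 + 23 = -8172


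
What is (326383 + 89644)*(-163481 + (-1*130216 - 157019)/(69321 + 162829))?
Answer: -3157844738199479/46430 ≈ -6.8013e+10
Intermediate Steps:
(326383 + 89644)*(-163481 + (-1*130216 - 157019)/(69321 + 162829)) = 416027*(-163481 + (-130216 - 157019)/232150) = 416027*(-163481 - 287235*1/232150) = 416027*(-163481 - 57447/46430) = 416027*(-7590480277/46430) = -3157844738199479/46430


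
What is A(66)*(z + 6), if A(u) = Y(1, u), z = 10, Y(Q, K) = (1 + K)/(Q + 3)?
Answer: 268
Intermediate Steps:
Y(Q, K) = (1 + K)/(3 + Q)
A(u) = 1/4 + u/4 (A(u) = (1 + u)/(3 + 1) = (1 + u)/4 = 1/4 + u/4)
A(66)*(z + 6) = (1/4 + (1/4)*66)*(10 + 6) = (1/4 + 33/2)*16 = (67/4)*16 = 268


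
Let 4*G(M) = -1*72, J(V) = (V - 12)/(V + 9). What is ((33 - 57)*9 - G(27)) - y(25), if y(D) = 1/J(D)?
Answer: -2608/13 ≈ -200.62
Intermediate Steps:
J(V) = (-12 + V)/(9 + V)
G(M) = -18 (G(M) = (-1*72)/4 = (¼)*(-72) = -18)
y(D) = (9 + D)/(-12 + D) (y(D) = 1/((-12 + D)/(9 + D)) = (9 + D)/(-12 + D))
((33 - 57)*9 - G(27)) - y(25) = ((33 - 57)*9 - 1*(-18)) - (9 + 25)/(-12 + 25) = (-24*9 + 18) - 34/13 = (-216 + 18) - 34/13 = -198 - 1*34/13 = -198 - 34/13 = -2608/13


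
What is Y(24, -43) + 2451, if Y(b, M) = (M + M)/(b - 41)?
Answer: 41753/17 ≈ 2456.1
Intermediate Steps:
Y(b, M) = 2*M/(-41 + b) (Y(b, M) = (2*M)/(-41 + b) = 2*M/(-41 + b))
Y(24, -43) + 2451 = 2*(-43)/(-41 + 24) + 2451 = 2*(-43)/(-17) + 2451 = 2*(-43)*(-1/17) + 2451 = 86/17 + 2451 = 41753/17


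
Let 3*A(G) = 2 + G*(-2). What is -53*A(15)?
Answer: 1484/3 ≈ 494.67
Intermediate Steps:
A(G) = 2/3 - 2*G/3 (A(G) = (2 + G*(-2))/3 = (2 - 2*G)/3 = 2/3 - 2*G/3)
-53*A(15) = -53*(2/3 - 2/3*15) = -53*(2/3 - 10) = -53*(-28/3) = 1484/3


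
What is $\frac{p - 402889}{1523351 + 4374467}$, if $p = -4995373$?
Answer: $- \frac{2699131}{2948909} \approx -0.9153$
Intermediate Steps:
$\frac{p - 402889}{1523351 + 4374467} = \frac{-4995373 - 402889}{1523351 + 4374467} = - \frac{5398262}{5897818} = \left(-5398262\right) \frac{1}{5897818} = - \frac{2699131}{2948909}$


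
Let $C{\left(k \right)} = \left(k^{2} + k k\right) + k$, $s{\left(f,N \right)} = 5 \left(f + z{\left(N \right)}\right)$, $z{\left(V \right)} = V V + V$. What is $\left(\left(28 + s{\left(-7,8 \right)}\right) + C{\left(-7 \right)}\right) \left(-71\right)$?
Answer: $-31524$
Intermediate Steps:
$z{\left(V \right)} = V + V^{2}$ ($z{\left(V \right)} = V^{2} + V = V + V^{2}$)
$s{\left(f,N \right)} = 5 f + 5 N \left(1 + N\right)$ ($s{\left(f,N \right)} = 5 \left(f + N \left(1 + N\right)\right) = 5 f + 5 N \left(1 + N\right)$)
$C{\left(k \right)} = k + 2 k^{2}$ ($C{\left(k \right)} = \left(k^{2} + k^{2}\right) + k = 2 k^{2} + k = k + 2 k^{2}$)
$\left(\left(28 + s{\left(-7,8 \right)}\right) + C{\left(-7 \right)}\right) \left(-71\right) = \left(\left(28 + \left(5 \left(-7\right) + 5 \cdot 8 \left(1 + 8\right)\right)\right) - 7 \left(1 + 2 \left(-7\right)\right)\right) \left(-71\right) = \left(\left(28 - \left(35 - 360\right)\right) - 7 \left(1 - 14\right)\right) \left(-71\right) = \left(\left(28 + \left(-35 + 360\right)\right) - -91\right) \left(-71\right) = \left(\left(28 + 325\right) + 91\right) \left(-71\right) = \left(353 + 91\right) \left(-71\right) = 444 \left(-71\right) = -31524$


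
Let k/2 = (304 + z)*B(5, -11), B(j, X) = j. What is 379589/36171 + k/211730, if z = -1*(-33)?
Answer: 8049227524/765848583 ≈ 10.510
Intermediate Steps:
z = 33
k = 3370 (k = 2*((304 + 33)*5) = 2*(337*5) = 2*1685 = 3370)
379589/36171 + k/211730 = 379589/36171 + 3370/211730 = 379589*(1/36171) + 3370*(1/211730) = 379589/36171 + 337/21173 = 8049227524/765848583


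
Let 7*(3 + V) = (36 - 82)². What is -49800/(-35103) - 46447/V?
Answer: -3769557429/24513595 ≈ -153.77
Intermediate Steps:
V = 2095/7 (V = -3 + (36 - 82)²/7 = -3 + (⅐)*(-46)² = -3 + (⅐)*2116 = -3 + 2116/7 = 2095/7 ≈ 299.29)
-49800/(-35103) - 46447/V = -49800/(-35103) - 46447/2095/7 = -49800*(-1/35103) - 46447*7/2095 = 16600/11701 - 325129/2095 = -3769557429/24513595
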